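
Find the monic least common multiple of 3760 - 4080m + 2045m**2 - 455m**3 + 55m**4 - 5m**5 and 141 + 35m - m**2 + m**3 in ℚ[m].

Repeated division with remainder:
  -5m**5 + 55m**4 - 455m**3 + 2045m**2 - 4080m + 3760 = (-5m**2 + 50m - 230)(m**3 - m**2 + 35m + 141) + (770m**2 - 3080m + 36190)
  m**3 - m**2 + 35m + 141 = ((1/770)m + 3/770)(770m**2 - 3080m + 36190) + (0)
Last nonzero remainder: 770m**2 - 3080m + 36190. Dividing through by 770 gives the monic gcd m**2 - 4m + 47.
Then lcm(f, g) = f·g / gcd(f, g); expanding and making the result monic gives the answer.

-2256 + 1696m - 411m**2 - 136m**3 + 58m**4 - 8m**5 + m**6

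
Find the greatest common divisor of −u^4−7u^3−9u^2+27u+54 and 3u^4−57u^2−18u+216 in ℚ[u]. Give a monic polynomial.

u^3+4u^2−3u−18

Repeated division with remainder:
  −u^4−7u^3−9u^2+27u+54 = (−1/3)(3u^4−57u^2−18u+216) + (−7u^3−28u^2+21u+126)
  3u^4−57u^2−18u+216 = (−(3/7)u+12/7)(−7u^3−28u^2+21u+126) + (0)
Last nonzero remainder: −7u^3−28u^2+21u+126. Dividing through by −7 gives the monic gcd u^3+4u^2−3u−18.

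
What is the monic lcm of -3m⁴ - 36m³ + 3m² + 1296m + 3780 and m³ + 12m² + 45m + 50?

Apply the Euclidean algorithm:
  -3m⁴ - 36m³ + 3m² + 1296m + 3780 = (-3m)(m³ + 12m² + 45m + 50) + (138m² + 1446m + 3780)
  m³ + 12m² + 45m + 50 = ((1/138)m + 35/3174)(138m² + 1446m + 3780) + ((880/529)m + 4400/529)
  138m² + 1446m + 3780 = ((36501/440)m + 99981/220)((880/529)m + 4400/529) + (0)
Last nonzero remainder: (880/529)m + 4400/529. Dividing through by 880/529 gives the monic gcd m + 5.
Then lcm(f, g) = f·g / gcd(f, g); expanding and making the result monic gives the answer.

m⁶ + 19m⁵ + 93m⁴ - 319m³ - 4294m² - 13140m - 12600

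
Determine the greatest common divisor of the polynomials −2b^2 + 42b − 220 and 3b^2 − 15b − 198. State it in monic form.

Apply the Euclidean algorithm:
  −2b^2 + 42b − 220 = (−2/3)(3b^2 − 15b − 198) + (32b − 352)
  3b^2 − 15b − 198 = ((3/32)b + 9/16)(32b − 352) + (0)
Last nonzero remainder: 32b − 352. Dividing through by 32 gives the monic gcd b − 11.

b − 11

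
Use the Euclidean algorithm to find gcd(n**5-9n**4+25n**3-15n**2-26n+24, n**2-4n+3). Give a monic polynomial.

Apply the Euclidean algorithm:
  n**5-9n**4+25n**3-15n**2-26n+24 = (n**3-5n**2+2n+8)(n**2-4n+3) + (0)
The last nonzero remainder n**2-4n+3 is already monic.

n**2-4n+3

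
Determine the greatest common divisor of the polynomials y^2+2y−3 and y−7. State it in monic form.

1

Apply the Euclidean algorithm:
  y^2+2y−3 = (y+9)(y−7) + (60)
  y−7 = ((1/60)y−7/60)(60) + (0)
The last nonzero remainder is the constant 60, so the polynomials are coprime and gcd = 1.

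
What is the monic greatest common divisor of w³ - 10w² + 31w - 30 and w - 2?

Euclidean algorithm in ℚ[w]:
  w³ - 10w² + 31w - 30 = (w² - 8w + 15)(w - 2) + (0)
The last nonzero remainder w - 2 is already monic.

w - 2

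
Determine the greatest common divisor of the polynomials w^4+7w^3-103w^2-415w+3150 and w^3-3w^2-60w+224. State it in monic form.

w-7

Euclidean algorithm in ℚ[w]:
  w^4+7w^3-103w^2-415w+3150 = (w+10)(w^3-3w^2-60w+224) + (-13w^2-39w+910)
  w^3-3w^2-60w+224 = (-(1/13)w+6/13)(-13w^2-39w+910) + (28w-196)
  -13w^2-39w+910 = (-(13/28)w-65/14)(28w-196) + (0)
Last nonzero remainder: 28w-196. Dividing through by 28 gives the monic gcd w-7.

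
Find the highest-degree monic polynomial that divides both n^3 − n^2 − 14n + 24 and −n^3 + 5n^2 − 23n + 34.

n − 2

Euclidean algorithm in ℚ[n]:
  n^3 − n^2 − 14n + 24 = (−1)(−n^3 + 5n^2 − 23n + 34) + (4n^2 − 37n + 58)
  −n^3 + 5n^2 − 23n + 34 = (−(1/4)n − 17/16)(4n^2 − 37n + 58) + (−(765/16)n + 765/8)
  4n^2 − 37n + 58 = (−(64/765)n + 464/765)(−(765/16)n + 765/8) + (0)
Last nonzero remainder: −(765/16)n + 765/8. Dividing through by −765/16 gives the monic gcd n − 2.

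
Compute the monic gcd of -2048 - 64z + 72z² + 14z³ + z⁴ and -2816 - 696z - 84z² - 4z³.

64 + 10z + z²

By polynomial division,
  z⁴ + 14z³ + 72z² - 64z - 2048 = (-(1/4)z + 7/4)(-4z³ - 84z² - 696z - 2816) + (45z² + 450z + 2880)
  -4z³ - 84z² - 696z - 2816 = (-(4/45)z - 44/45)(45z² + 450z + 2880) + (0)
Last nonzero remainder: 45z² + 450z + 2880. Dividing through by 45 gives the monic gcd z² + 10z + 64.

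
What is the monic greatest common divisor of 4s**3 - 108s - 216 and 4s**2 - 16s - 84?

By polynomial division,
  4s**3 - 108s - 216 = (s + 4)(4s**2 - 16s - 84) + (40s + 120)
  4s**2 - 16s - 84 = ((1/10)s - 7/10)(40s + 120) + (0)
Last nonzero remainder: 40s + 120. Dividing through by 40 gives the monic gcd s + 3.

s + 3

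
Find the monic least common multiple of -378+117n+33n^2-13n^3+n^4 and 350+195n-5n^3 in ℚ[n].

Apply the Euclidean algorithm:
  n^4-13n^3+33n^2+117n-378 = (-(1/5)n+13/5)(-5n^3+195n+350) + (72n^2-320n-1288)
  -5n^3+195n+350 = (-(5/72)n-25/81)(72n^2-320n-1288) + ((550/81)n-3850/81)
  72n^2-320n-1288 = ((2916/275)n+7452/275)((550/81)n-3850/81) + (0)
Last nonzero remainder: (550/81)n-3850/81. Dividing through by 550/81 gives the monic gcd n-7.
Then lcm(f, g) = f·g / gcd(f, g); expanding and making the result monic gives the answer.

-3780-1476n+771n^2+218n^3-48n^4-6n^5+n^6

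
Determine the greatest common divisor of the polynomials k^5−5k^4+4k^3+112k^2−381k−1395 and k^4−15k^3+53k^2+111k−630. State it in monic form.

k^2−2k−15

Repeated division with remainder:
  k^5−5k^4+4k^3+112k^2−381k−1395 = (k+10)(k^4−15k^3+53k^2+111k−630) + (101k^3−529k^2−861k+4905)
  k^4−15k^3+53k^2+111k−630 = ((1/101)k−986/10201)(101k^3−529k^2−861k+4905) + ((106020/10201)k^2−(212040/10201)k−1590300/10201)
  101k^3−529k^2−861k+4905 = ((1030301/106020)k−1111909/35340)((106020/10201)k^2−(212040/10201)k−1590300/10201) + (0)
Last nonzero remainder: (106020/10201)k^2−(212040/10201)k−1590300/10201. Dividing through by 106020/10201 gives the monic gcd k^2−2k−15.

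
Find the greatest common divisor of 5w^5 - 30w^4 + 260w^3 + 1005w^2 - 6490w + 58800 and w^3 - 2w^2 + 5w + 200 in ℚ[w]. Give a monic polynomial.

Euclidean algorithm in ℚ[w]:
  5w^5 - 30w^4 + 260w^3 + 1005w^2 - 6490w + 58800 = (5w^2 - 20w + 195)(w^3 - 2w^2 + 5w + 200) + (495w^2 - 3465w + 19800)
  w^3 - 2w^2 + 5w + 200 = ((1/495)w + 1/99)(495w^2 - 3465w + 19800) + (0)
Last nonzero remainder: 495w^2 - 3465w + 19800. Dividing through by 495 gives the monic gcd w^2 - 7w + 40.

w^2 - 7w + 40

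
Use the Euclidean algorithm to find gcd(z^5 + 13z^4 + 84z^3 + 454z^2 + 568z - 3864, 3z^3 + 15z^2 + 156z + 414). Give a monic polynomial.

z^2 + 2z + 46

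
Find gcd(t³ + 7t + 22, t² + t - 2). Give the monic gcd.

t + 2

Apply the Euclidean algorithm:
  t³ + 7t + 22 = (t - 1)(t² + t - 2) + (10t + 20)
  t² + t - 2 = ((1/10)t - 1/10)(10t + 20) + (0)
Last nonzero remainder: 10t + 20. Dividing through by 10 gives the monic gcd t + 2.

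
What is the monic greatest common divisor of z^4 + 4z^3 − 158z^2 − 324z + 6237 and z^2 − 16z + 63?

z^2 − 16z + 63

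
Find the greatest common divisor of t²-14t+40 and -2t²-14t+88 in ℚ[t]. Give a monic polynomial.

t-4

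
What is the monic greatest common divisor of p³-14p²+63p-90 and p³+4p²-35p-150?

p-6

By polynomial division,
  p³-14p²+63p-90 = (p³+4p²-35p-150) + (-18p²+98p+60)
  p³+4p²-35p-150 = (-(1/18)p-85/162)(-18p²+98p+60) + ((1600/81)p-3200/27)
  -18p²+98p+60 = (-(729/800)p-81/160)((1600/81)p-3200/27) + (0)
Last nonzero remainder: (1600/81)p-3200/27. Dividing through by 1600/81 gives the monic gcd p-6.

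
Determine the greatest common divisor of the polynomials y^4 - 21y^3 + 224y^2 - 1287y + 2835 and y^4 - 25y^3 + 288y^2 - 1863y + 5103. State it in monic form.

y^3 - 16y^2 + 144y - 567

By polynomial division,
  y^4 - 21y^3 + 224y^2 - 1287y + 2835 = (y^4 - 25y^3 + 288y^2 - 1863y + 5103) + (4y^3 - 64y^2 + 576y - 2268)
  y^4 - 25y^3 + 288y^2 - 1863y + 5103 = ((1/4)y - 9/4)(4y^3 - 64y^2 + 576y - 2268) + (0)
Last nonzero remainder: 4y^3 - 64y^2 + 576y - 2268. Dividing through by 4 gives the monic gcd y^3 - 16y^2 + 144y - 567.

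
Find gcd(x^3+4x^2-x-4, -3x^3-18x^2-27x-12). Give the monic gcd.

x^2+5x+4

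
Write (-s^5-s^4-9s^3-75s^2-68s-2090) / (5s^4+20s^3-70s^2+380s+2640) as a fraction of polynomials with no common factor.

(-s^3-7s^2-29s-95)/(5s^2+50s+120)

Euclidean algorithm in ℚ[s]:
  -s^5-s^4-9s^3-75s^2-68s-2090 = (-(1/5)s+3/5)(5s^4+20s^3-70s^2+380s+2640) + (-35s^3+43s^2+232s-3674)
  5s^4+20s^3-70s^2+380s+2640 = (-(1/7)s-183/245)(-35s^3+43s^2+232s-3674) + (-(1161/245)s^2+(6966/245)s-25542/245)
  -35s^3+43s^2+232s-3674 = ((8575/1161)s+40915/1161)(-(1161/245)s^2+(6966/245)s-25542/245) + (0)
Last nonzero remainder: -(1161/245)s^2+(6966/245)s-25542/245. Dividing through by -1161/245 gives the monic gcd s^2-6s+22.
Cancel s^2-6s+22 from numerator and denominator to get the reduced form.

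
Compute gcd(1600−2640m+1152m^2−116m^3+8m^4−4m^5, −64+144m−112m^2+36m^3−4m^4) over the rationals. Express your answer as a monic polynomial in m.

−8+14m−7m^2+m^3

Apply the Euclidean algorithm:
  −4m^5+8m^4−116m^3+1152m^2−2640m+1600 = (m+7)(−4m^4+36m^3−112m^2+144m−64) + (−256m^3+1792m^2−3584m+2048)
  −4m^4+36m^3−112m^2+144m−64 = ((1/64)m−1/32)(−256m^3+1792m^2−3584m+2048) + (0)
Last nonzero remainder: −256m^3+1792m^2−3584m+2048. Dividing through by −256 gives the monic gcd m^3−7m^2+14m−8.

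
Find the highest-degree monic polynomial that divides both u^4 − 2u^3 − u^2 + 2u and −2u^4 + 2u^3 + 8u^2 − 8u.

Repeated division with remainder:
  u^4 − 2u^3 − u^2 + 2u = (−1/2)(−2u^4 + 2u^3 + 8u^2 − 8u) + (−u^3 + 3u^2 − 2u)
  −2u^4 + 2u^3 + 8u^2 − 8u = (2u + 4)(−u^3 + 3u^2 − 2u) + (0)
Last nonzero remainder: −u^3 + 3u^2 − 2u. Dividing through by −1 gives the monic gcd u^3 − 3u^2 + 2u.

u^3 − 3u^2 + 2u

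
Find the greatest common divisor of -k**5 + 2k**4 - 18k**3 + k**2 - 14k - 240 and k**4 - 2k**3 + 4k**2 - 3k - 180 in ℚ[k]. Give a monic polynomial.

Apply the Euclidean algorithm:
  -k**5 + 2k**4 - 18k**3 + k**2 - 14k - 240 = (-k)(k**4 - 2k**3 + 4k**2 - 3k - 180) + (-14k**3 - 2k**2 - 194k - 240)
  k**4 - 2k**3 + 4k**2 - 3k - 180 = (-(1/14)k + 15/98)(-14k**3 - 2k**2 - 194k - 240) + (-(468/49)k**2 + (468/49)k - 7020/49)
  -14k**3 - 2k**2 - 194k - 240 = ((343/234)k + 196/117)(-(468/49)k**2 + (468/49)k - 7020/49) + (0)
Last nonzero remainder: -(468/49)k**2 + (468/49)k - 7020/49. Dividing through by -468/49 gives the monic gcd k**2 - k + 15.

k**2 - k + 15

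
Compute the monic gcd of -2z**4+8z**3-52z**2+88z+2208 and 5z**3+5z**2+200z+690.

Apply the Euclidean algorithm:
  -2z**4+8z**3-52z**2+88z+2208 = (-(2/5)z+2)(5z**3+5z**2+200z+690) + (18z**2-36z+828)
  5z**3+5z**2+200z+690 = ((5/18)z+5/6)(18z**2-36z+828) + (0)
Last nonzero remainder: 18z**2-36z+828. Dividing through by 18 gives the monic gcd z**2-2z+46.

z**2-2z+46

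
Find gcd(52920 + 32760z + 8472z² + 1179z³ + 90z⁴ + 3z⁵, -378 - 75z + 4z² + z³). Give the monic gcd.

42 + 13z + z²

Euclidean algorithm in ℚ[z]:
  3z⁵ + 90z⁴ + 1179z³ + 8472z² + 32760z + 52920 = (3z² + 78z + 1092)(z³ + 4z² - 75z - 378) + (11088z² + 144144z + 465696)
  z³ + 4z² - 75z - 378 = ((1/11088)z - 1/1232)(11088z² + 144144z + 465696) + (0)
Last nonzero remainder: 11088z² + 144144z + 465696. Dividing through by 11088 gives the monic gcd z² + 13z + 42.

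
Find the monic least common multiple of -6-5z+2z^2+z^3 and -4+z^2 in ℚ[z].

-12-16z-z^2+4z^3+z^4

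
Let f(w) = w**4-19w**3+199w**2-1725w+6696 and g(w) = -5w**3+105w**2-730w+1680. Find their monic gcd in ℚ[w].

Euclidean algorithm in ℚ[w]:
  w**4-19w**3+199w**2-1725w+6696 = (-(1/5)w-2/5)(-5w**3+105w**2-730w+1680) + (95w**2-1681w+7368)
  -5w**3+105w**2-730w+1680 = (-(1/19)w+314/1805)(95w**2-1681w+7368) + (-(89856/1805)w+718848/1805)
  95w**2-1681w+7368 = (-(171475/89856)w+554135/29952)(-(89856/1805)w+718848/1805) + (0)
Last nonzero remainder: -(89856/1805)w+718848/1805. Dividing through by -89856/1805 gives the monic gcd w-8.

w-8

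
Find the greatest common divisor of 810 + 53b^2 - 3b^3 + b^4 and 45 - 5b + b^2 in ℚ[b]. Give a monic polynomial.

45 - 5b + b^2

Euclidean algorithm in ℚ[b]:
  b^4 - 3b^3 + 53b^2 + 810 = (b^2 + 2b + 18)(b^2 - 5b + 45) + (0)
The last nonzero remainder b^2 - 5b + 45 is already monic.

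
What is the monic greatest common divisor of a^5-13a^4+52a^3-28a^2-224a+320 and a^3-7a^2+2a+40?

a^3-7a^2+2a+40

By polynomial division,
  a^5-13a^4+52a^3-28a^2-224a+320 = (a^2-6a+8)(a^3-7a^2+2a+40) + (0)
The last nonzero remainder a^3-7a^2+2a+40 is already monic.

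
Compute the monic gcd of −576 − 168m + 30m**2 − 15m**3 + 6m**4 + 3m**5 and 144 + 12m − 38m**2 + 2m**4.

−24 − 10m + 3m**2 + m**3

Euclidean algorithm in ℚ[m]:
  3m**5 + 6m**4 − 15m**3 + 30m**2 − 168m − 576 = ((3/2)m + 3)(2m**4 − 38m**2 + 12m + 144) + (42m**3 + 126m**2 − 420m − 1008)
  2m**4 − 38m**2 + 12m + 144 = ((1/21)m − 1/7)(42m**3 + 126m**2 − 420m − 1008) + (0)
Last nonzero remainder: 42m**3 + 126m**2 − 420m − 1008. Dividing through by 42 gives the monic gcd m**3 + 3m**2 − 10m − 24.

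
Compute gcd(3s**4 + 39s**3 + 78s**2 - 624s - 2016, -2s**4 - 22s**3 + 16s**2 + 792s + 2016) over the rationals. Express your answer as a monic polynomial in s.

s**3 + 17s**2 + 94s + 168

By polynomial division,
  3s**4 + 39s**3 + 78s**2 - 624s - 2016 = (-3/2)(-2s**4 - 22s**3 + 16s**2 + 792s + 2016) + (6s**3 + 102s**2 + 564s + 1008)
  -2s**4 - 22s**3 + 16s**2 + 792s + 2016 = (-(1/3)s + 2)(6s**3 + 102s**2 + 564s + 1008) + (0)
Last nonzero remainder: 6s**3 + 102s**2 + 564s + 1008. Dividing through by 6 gives the monic gcd s**3 + 17s**2 + 94s + 168.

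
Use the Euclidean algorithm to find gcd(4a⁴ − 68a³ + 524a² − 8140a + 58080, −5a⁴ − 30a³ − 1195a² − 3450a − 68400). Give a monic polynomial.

a² + 5a + 120

By polynomial division,
  4a⁴ − 68a³ + 524a² − 8140a + 58080 = (−4/5)(−5a⁴ − 30a³ − 1195a² − 3450a − 68400) + (−92a³ − 432a² − 10900a + 3360)
  −5a⁴ − 30a³ − 1195a² − 3450a − 68400 = ((5/92)a + 75/1058)(−92a³ − 432a² − 10900a + 3360) + (−(302580/529)a² − (1512900/529)a − 36309600/529)
  −92a³ − 432a² − 10900a + 3360 = ((12167/75645)a − 3703/75645)(−(302580/529)a² − (1512900/529)a − 36309600/529) + (0)
Last nonzero remainder: −(302580/529)a² − (1512900/529)a − 36309600/529. Dividing through by −302580/529 gives the monic gcd a² + 5a + 120.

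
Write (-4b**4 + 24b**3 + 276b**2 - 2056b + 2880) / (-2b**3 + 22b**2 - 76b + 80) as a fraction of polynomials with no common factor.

Apply the Euclidean algorithm:
  -4b**4 + 24b**3 + 276b**2 - 2056b + 2880 = (2b + 10)(-2b**3 + 22b**2 - 76b + 80) + (208b**2 - 1456b + 2080)
  -2b**3 + 22b**2 - 76b + 80 = (-(1/104)b + 1/26)(208b**2 - 1456b + 2080) + (0)
Last nonzero remainder: 208b**2 - 1456b + 2080. Dividing through by 208 gives the monic gcd b**2 - 7b + 10.
Cancel b**2 - 7b + 10 from numerator and denominator to get the reduced form.

(2b**2 + 2b - 144)/(b - 4)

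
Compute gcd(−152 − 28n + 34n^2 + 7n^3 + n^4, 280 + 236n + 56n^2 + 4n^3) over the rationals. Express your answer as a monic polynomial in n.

2 + n

Euclidean algorithm in ℚ[n]:
  n^4 + 7n^3 + 34n^2 − 28n − 152 = ((1/4)n − 7/4)(4n^3 + 56n^2 + 236n + 280) + (73n^2 + 315n + 338)
  4n^3 + 56n^2 + 236n + 280 = ((4/73)n + 2828/5329)(73n^2 + 315n + 338) + ((268128/5329)n + 536256/5329)
  73n^2 + 315n + 338 = ((389017/268128)n + 900601/268128)((268128/5329)n + 536256/5329) + (0)
Last nonzero remainder: (268128/5329)n + 536256/5329. Dividing through by 268128/5329 gives the monic gcd n + 2.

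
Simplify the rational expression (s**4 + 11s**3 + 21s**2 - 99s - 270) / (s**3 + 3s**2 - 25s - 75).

(s**2 + 3s - 18)/(s - 5)

Repeated division with remainder:
  s**4 + 11s**3 + 21s**2 - 99s - 270 = (s + 8)(s**3 + 3s**2 - 25s - 75) + (22s**2 + 176s + 330)
  s**3 + 3s**2 - 25s - 75 = ((1/22)s - 5/22)(22s**2 + 176s + 330) + (0)
Last nonzero remainder: 22s**2 + 176s + 330. Dividing through by 22 gives the monic gcd s**2 + 8s + 15.
Cancel s**2 + 8s + 15 from numerator and denominator to get the reduced form.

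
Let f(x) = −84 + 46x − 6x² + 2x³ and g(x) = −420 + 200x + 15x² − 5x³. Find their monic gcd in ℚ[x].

−2 + x

Repeated division with remainder:
  2x³ − 6x² + 46x − 84 = (−2/5)(−5x³ + 15x² + 200x − 420) + (126x − 252)
  −5x³ + 15x² + 200x − 420 = (−(5/126)x² + (5/126)x + 5/3)(126x − 252) + (0)
Last nonzero remainder: 126x − 252. Dividing through by 126 gives the monic gcd x − 2.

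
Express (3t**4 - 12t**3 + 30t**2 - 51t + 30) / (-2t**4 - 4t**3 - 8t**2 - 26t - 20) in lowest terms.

Apply the Euclidean algorithm:
  3t**4 - 12t**3 + 30t**2 - 51t + 30 = (-3/2)(-2t**4 - 4t**3 - 8t**2 - 26t - 20) + (-18t**3 + 18t**2 - 90t)
  -2t**4 - 4t**3 - 8t**2 - 26t - 20 = ((1/9)t + 1/3)(-18t**3 + 18t**2 - 90t) + (-4t**2 + 4t - 20)
  -18t**3 + 18t**2 - 90t = ((9/2)t)(-4t**2 + 4t - 20) + (0)
Last nonzero remainder: -4t**2 + 4t - 20. Dividing through by -4 gives the monic gcd t**2 - t + 5.
Cancel t**2 - t + 5 from numerator and denominator to get the reduced form.

(-3t**2 + 9t - 6)/(2t**2 + 6t + 4)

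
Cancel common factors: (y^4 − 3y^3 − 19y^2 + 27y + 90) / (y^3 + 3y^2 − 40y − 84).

(y^3 − 5y^2 − 9y + 45)/(y^2 + y − 42)

Euclidean algorithm in ℚ[y]:
  y^4 − 3y^3 − 19y^2 + 27y + 90 = (y − 6)(y^3 + 3y^2 − 40y − 84) + (39y^2 − 129y − 414)
  y^3 + 3y^2 − 40y − 84 = ((1/39)y + 82/507)(39y^2 − 129y − 414) + (−(1440/169)y − 2880/169)
  39y^2 − 129y − 414 = (−(2197/480)y + 3887/160)(−(1440/169)y − 2880/169) + (0)
Last nonzero remainder: −(1440/169)y − 2880/169. Dividing through by −1440/169 gives the monic gcd y + 2.
Cancel y + 2 from numerator and denominator to get the reduced form.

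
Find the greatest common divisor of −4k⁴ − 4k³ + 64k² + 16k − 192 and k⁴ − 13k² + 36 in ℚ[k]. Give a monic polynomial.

By polynomial division,
  −4k⁴ − 4k³ + 64k² + 16k − 192 = (−4)(k⁴ − 13k² + 36) + (−4k³ + 12k² + 16k − 48)
  k⁴ − 13k² + 36 = (−(1/4)k − 3/4)(−4k³ + 12k² + 16k − 48) + (0)
Last nonzero remainder: −4k³ + 12k² + 16k − 48. Dividing through by −4 gives the monic gcd k³ − 3k² − 4k + 12.

k³ − 3k² − 4k + 12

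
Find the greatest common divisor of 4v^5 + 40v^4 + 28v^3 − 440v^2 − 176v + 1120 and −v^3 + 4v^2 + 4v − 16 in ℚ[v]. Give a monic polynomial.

Euclidean algorithm in ℚ[v]:
  4v^5 + 40v^4 + 28v^3 − 440v^2 − 176v + 1120 = (−4v^2 − 56v − 268)(−v^3 + 4v^2 + 4v − 16) + (792v^2 − 3168)
  −v^3 + 4v^2 + 4v − 16 = (−(1/792)v + 1/198)(792v^2 − 3168) + (0)
Last nonzero remainder: 792v^2 − 3168. Dividing through by 792 gives the monic gcd v^2 − 4.

v^2 − 4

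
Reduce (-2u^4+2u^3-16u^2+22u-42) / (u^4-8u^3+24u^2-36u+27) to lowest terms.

(-2u^2-2u-14)/(u^2-6u+9)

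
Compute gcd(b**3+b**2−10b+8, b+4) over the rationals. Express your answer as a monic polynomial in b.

b+4

Repeated division with remainder:
  b**3+b**2−10b+8 = (b**2−3b+2)(b+4) + (0)
The last nonzero remainder b+4 is already monic.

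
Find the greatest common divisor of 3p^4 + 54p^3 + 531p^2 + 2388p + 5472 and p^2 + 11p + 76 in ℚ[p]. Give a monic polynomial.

p^2 + 11p + 76

Apply the Euclidean algorithm:
  3p^4 + 54p^3 + 531p^2 + 2388p + 5472 = (3p^2 + 21p + 72)(p^2 + 11p + 76) + (0)
The last nonzero remainder p^2 + 11p + 76 is already monic.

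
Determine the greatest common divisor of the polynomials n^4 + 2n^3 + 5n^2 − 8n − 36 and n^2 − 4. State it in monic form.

Euclidean algorithm in ℚ[n]:
  n^4 + 2n^3 + 5n^2 − 8n − 36 = (n^2 + 2n + 9)(n^2 − 4) + (0)
The last nonzero remainder n^2 − 4 is already monic.

n^2 − 4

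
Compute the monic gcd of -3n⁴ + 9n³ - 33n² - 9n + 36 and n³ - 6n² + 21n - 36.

By polynomial division,
  -3n⁴ + 9n³ - 33n² - 9n + 36 = (-3n - 9)(n³ - 6n² + 21n - 36) + (-24n² + 72n - 288)
  n³ - 6n² + 21n - 36 = (-(1/24)n + 1/8)(-24n² + 72n - 288) + (0)
Last nonzero remainder: -24n² + 72n - 288. Dividing through by -24 gives the monic gcd n² - 3n + 12.

n² - 3n + 12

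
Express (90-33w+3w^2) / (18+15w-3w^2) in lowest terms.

(5-w)/(1+w)

By polynomial division,
  3w^2-33w+90 = (-1)(-3w^2+15w+18) + (-18w+108)
  -3w^2+15w+18 = ((1/6)w+1/6)(-18w+108) + (0)
Last nonzero remainder: -18w+108. Dividing through by -18 gives the monic gcd w-6.
Cancel w-6 from numerator and denominator to get the reduced form.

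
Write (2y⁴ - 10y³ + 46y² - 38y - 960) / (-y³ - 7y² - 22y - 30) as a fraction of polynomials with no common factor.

(-2y³ + 16y² - 94y + 320)/(y² + 4y + 10)

Repeated division with remainder:
  2y⁴ - 10y³ + 46y² - 38y - 960 = (-2y + 24)(-y³ - 7y² - 22y - 30) + (170y² + 430y - 240)
  -y³ - 7y² - 22y - 30 = (-(1/170)y - 38/1445)(170y² + 430y - 240) + (-(3498/289)y - 10494/289)
  170y² + 430y - 240 = (-(24565/1749)y + 11560/1749)(-(3498/289)y - 10494/289) + (0)
Last nonzero remainder: -(3498/289)y - 10494/289. Dividing through by -3498/289 gives the monic gcd y + 3.
Cancel y + 3 from numerator and denominator to get the reduced form.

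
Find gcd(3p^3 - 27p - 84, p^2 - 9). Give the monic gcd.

Repeated division with remainder:
  3p^3 - 27p - 84 = (3p)(p^2 - 9) + (-84)
  p^2 - 9 = (-(1/84)p^2 + 3/28)(-84) + (0)
The last nonzero remainder is the constant -84, so the polynomials are coprime and gcd = 1.

1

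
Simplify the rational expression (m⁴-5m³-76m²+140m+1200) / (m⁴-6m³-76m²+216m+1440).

(m-5)/(m-6)

Repeated division with remainder:
  m⁴-5m³-76m²+140m+1200 = (m⁴-6m³-76m²+216m+1440) + (m³-76m-240)
  m⁴-6m³-76m²+216m+1440 = (m-6)(m³-76m-240) + (0)
The last nonzero remainder m³-76m-240 is already monic.
Cancel m³-76m-240 from numerator and denominator to get the reduced form.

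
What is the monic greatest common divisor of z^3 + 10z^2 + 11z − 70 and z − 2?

z − 2

Euclidean algorithm in ℚ[z]:
  z^3 + 10z^2 + 11z − 70 = (z^2 + 12z + 35)(z − 2) + (0)
The last nonzero remainder z − 2 is already monic.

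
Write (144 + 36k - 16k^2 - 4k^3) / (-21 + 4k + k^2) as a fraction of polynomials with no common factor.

Euclidean algorithm in ℚ[k]:
  -4k^3 - 16k^2 + 36k + 144 = (-4k)(k^2 + 4k - 21) + (-48k + 144)
  k^2 + 4k - 21 = (-(1/48)k - 7/48)(-48k + 144) + (0)
Last nonzero remainder: -48k + 144. Dividing through by -48 gives the monic gcd k - 3.
Cancel k - 3 from numerator and denominator to get the reduced form.

(-48 - 28k - 4k^2)/(7 + k)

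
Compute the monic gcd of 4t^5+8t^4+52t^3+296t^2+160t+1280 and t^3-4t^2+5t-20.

t^2+5

Apply the Euclidean algorithm:
  4t^5+8t^4+52t^3+296t^2+160t+1280 = (4t^2+24t+128)(t^3-4t^2+5t-20) + (768t^2+3840)
  t^3-4t^2+5t-20 = ((1/768)t-1/192)(768t^2+3840) + (0)
Last nonzero remainder: 768t^2+3840. Dividing through by 768 gives the monic gcd t^2+5.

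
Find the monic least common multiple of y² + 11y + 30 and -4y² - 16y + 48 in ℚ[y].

By polynomial division,
  y² + 11y + 30 = (-1/4)(-4y² - 16y + 48) + (7y + 42)
  -4y² - 16y + 48 = (-(4/7)y + 8/7)(7y + 42) + (0)
Last nonzero remainder: 7y + 42. Dividing through by 7 gives the monic gcd y + 6.
Then lcm(f, g) = f·g / gcd(f, g); expanding and making the result monic gives the answer.

y³ + 9y² + 8y - 60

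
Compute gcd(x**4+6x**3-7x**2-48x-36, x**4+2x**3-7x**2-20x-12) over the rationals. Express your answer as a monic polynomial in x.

Apply the Euclidean algorithm:
  x**4+6x**3-7x**2-48x-36 = (x**4+2x**3-7x**2-20x-12) + (4x**3-28x-24)
  x**4+2x**3-7x**2-20x-12 = ((1/4)x+1/2)(4x**3-28x-24) + (0)
Last nonzero remainder: 4x**3-28x-24. Dividing through by 4 gives the monic gcd x**3-7x-6.

x**3-7x-6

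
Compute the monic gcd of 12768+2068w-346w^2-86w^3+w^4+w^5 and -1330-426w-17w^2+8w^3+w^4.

Apply the Euclidean algorithm:
  w^5+w^4-86w^3-346w^2+2068w+12768 = (w-7)(w^4+8w^3-17w^2-426w-1330) + (-13w^3-39w^2+416w+3458)
  w^4+8w^3-17w^2-426w-1330 = (-(1/13)w-5/13)(-13w^3-39w^2+416w+3458) + (0)
Last nonzero remainder: -13w^3-39w^2+416w+3458. Dividing through by -13 gives the monic gcd w^3+3w^2-32w-266.

-266-32w+3w^2+w^3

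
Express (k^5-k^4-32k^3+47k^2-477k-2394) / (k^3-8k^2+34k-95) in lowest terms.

Apply the Euclidean algorithm:
  k^5-k^4-32k^3+47k^2-477k-2394 = (k^2+7k-10)(k^3-8k^2+34k-95) + (-176k^2+528k-3344)
  k^3-8k^2+34k-95 = (-(1/176)k+5/176)(-176k^2+528k-3344) + (0)
Last nonzero remainder: -176k^2+528k-3344. Dividing through by -176 gives the monic gcd k^2-3k+19.
Cancel k^2-3k+19 from numerator and denominator to get the reduced form.

(k^3+2k^2-45k-126)/(k-5)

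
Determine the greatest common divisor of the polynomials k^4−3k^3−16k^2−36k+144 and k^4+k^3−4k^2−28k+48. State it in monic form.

Euclidean algorithm in ℚ[k]:
  k^4−3k^3−16k^2−36k+144 = (k^4+k^3−4k^2−28k+48) + (−4k^3−12k^2−8k+96)
  k^4+k^3−4k^2−28k+48 = (−(1/4)k+1/2)(−4k^3−12k^2−8k+96) + (0)
Last nonzero remainder: −4k^3−12k^2−8k+96. Dividing through by −4 gives the monic gcd k^3+3k^2+2k−24.

k^3+3k^2+2k−24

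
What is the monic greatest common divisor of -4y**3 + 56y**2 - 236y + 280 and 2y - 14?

Euclidean algorithm in ℚ[y]:
  -4y**3 + 56y**2 - 236y + 280 = (-2y**2 + 14y - 20)(2y - 14) + (0)
Last nonzero remainder: 2y - 14. Dividing through by 2 gives the monic gcd y - 7.

y - 7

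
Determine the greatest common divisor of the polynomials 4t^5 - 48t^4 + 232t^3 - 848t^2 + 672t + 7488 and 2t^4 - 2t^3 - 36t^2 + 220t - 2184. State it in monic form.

t^3 - 8t^2 + 38t - 156

By polynomial division,
  4t^5 - 48t^4 + 232t^3 - 848t^2 + 672t + 7488 = (2t - 22)(2t^4 - 2t^3 - 36t^2 + 220t - 2184) + (260t^3 - 2080t^2 + 9880t - 40560)
  2t^4 - 2t^3 - 36t^2 + 220t - 2184 = ((1/130)t + 7/130)(260t^3 - 2080t^2 + 9880t - 40560) + (0)
Last nonzero remainder: 260t^3 - 2080t^2 + 9880t - 40560. Dividing through by 260 gives the monic gcd t^3 - 8t^2 + 38t - 156.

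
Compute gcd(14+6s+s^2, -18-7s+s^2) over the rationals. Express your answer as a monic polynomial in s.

Repeated division with remainder:
  s^2+6s+14 = (s^2-7s-18) + (13s+32)
  s^2-7s-18 = ((1/13)s-123/169)(13s+32) + (894/169)
  13s+32 = ((2197/894)s+2704/447)(894/169) + (0)
The last nonzero remainder is the constant 894/169, so the polynomials are coprime and gcd = 1.

1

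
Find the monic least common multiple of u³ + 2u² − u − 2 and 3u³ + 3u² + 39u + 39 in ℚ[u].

By polynomial division,
  u³ + 2u² − u − 2 = (1/3)(3u³ + 3u² + 39u + 39) + (u² − 14u − 15)
  3u³ + 3u² + 39u + 39 = (3u + 45)(u² − 14u − 15) + (714u + 714)
  u² − 14u − 15 = ((1/714)u − 5/238)(714u + 714) + (0)
Last nonzero remainder: 714u + 714. Dividing through by 714 gives the monic gcd u + 1.
Then lcm(f, g) = f·g / gcd(f, g); expanding and making the result monic gives the answer.

u⁵ + 2u⁴ + 12u³ + 24u² − 13u − 26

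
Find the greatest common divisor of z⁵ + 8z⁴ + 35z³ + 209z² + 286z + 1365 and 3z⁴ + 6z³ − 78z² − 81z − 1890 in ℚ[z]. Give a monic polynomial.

Apply the Euclidean algorithm:
  z⁵ + 8z⁴ + 35z³ + 209z² + 286z + 1365 = ((1/3)z + 2)(3z⁴ + 6z³ − 78z² − 81z − 1890) + (49z³ + 392z² + 1078z + 5145)
  3z⁴ + 6z³ − 78z² − 81z − 1890 = ((3/49)z − 18/49)(49z³ + 392z² + 1078z + 5145) + (0)
Last nonzero remainder: 49z³ + 392z² + 1078z + 5145. Dividing through by 49 gives the monic gcd z³ + 8z² + 22z + 105.

z³ + 8z² + 22z + 105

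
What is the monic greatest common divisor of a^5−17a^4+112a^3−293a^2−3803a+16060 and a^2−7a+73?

a^2−7a+73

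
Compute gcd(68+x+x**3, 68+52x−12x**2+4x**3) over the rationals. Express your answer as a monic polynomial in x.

17−4x+x**2

Repeated division with remainder:
  x**3+x+68 = (1/4)(4x**3−12x**2+52x+68) + (3x**2−12x+51)
  4x**3−12x**2+52x+68 = ((4/3)x+4/3)(3x**2−12x+51) + (0)
Last nonzero remainder: 3x**2−12x+51. Dividing through by 3 gives the monic gcd x**2−4x+17.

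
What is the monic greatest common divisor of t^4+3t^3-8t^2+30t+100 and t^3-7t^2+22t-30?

Euclidean algorithm in ℚ[t]:
  t^4+3t^3-8t^2+30t+100 = (t+10)(t^3-7t^2+22t-30) + (40t^2-160t+400)
  t^3-7t^2+22t-30 = ((1/40)t-3/40)(40t^2-160t+400) + (0)
Last nonzero remainder: 40t^2-160t+400. Dividing through by 40 gives the monic gcd t^2-4t+10.

t^2-4t+10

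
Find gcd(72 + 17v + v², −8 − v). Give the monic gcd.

Apply the Euclidean algorithm:
  v² + 17v + 72 = (−v − 9)(−v − 8) + (0)
Last nonzero remainder: −v − 8. Dividing through by −1 gives the monic gcd v + 8.

8 + v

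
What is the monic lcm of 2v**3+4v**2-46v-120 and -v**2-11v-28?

v**4+9v**3-9v**2-221v-420

Euclidean algorithm in ℚ[v]:
  2v**3+4v**2-46v-120 = (-2v+18)(-v**2-11v-28) + (96v+384)
  -v**2-11v-28 = (-(1/96)v-7/96)(96v+384) + (0)
Last nonzero remainder: 96v+384. Dividing through by 96 gives the monic gcd v+4.
Then lcm(f, g) = f·g / gcd(f, g); expanding and making the result monic gives the answer.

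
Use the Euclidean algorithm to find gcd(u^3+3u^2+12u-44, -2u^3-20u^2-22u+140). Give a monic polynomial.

u-2

By polynomial division,
  u^3+3u^2+12u-44 = (-1/2)(-2u^3-20u^2-22u+140) + (-7u^2+u+26)
  -2u^3-20u^2-22u+140 = ((2/7)u+142/49)(-7u^2+u+26) + (-(1584/49)u+3168/49)
  -7u^2+u+26 = ((343/1584)u+637/1584)(-(1584/49)u+3168/49) + (0)
Last nonzero remainder: -(1584/49)u+3168/49. Dividing through by -1584/49 gives the monic gcd u-2.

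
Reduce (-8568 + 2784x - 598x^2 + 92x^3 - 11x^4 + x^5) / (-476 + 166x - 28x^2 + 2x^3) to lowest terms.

(-252 + 30x - 4x^2 + x^3)/(-14 + 2x)

By polynomial division,
  x^5 - 11x^4 + 92x^3 - 598x^2 + 2784x - 8568 = ((1/2)x^2 + (3/2)x + 51/2)(2x^3 - 28x^2 + 166x - 476) + (105x^2 - 735x + 3570)
  2x^3 - 28x^2 + 166x - 476 = ((2/105)x - 2/15)(105x^2 - 735x + 3570) + (0)
Last nonzero remainder: 105x^2 - 735x + 3570. Dividing through by 105 gives the monic gcd x^2 - 7x + 34.
Cancel x^2 - 7x + 34 from numerator and denominator to get the reduced form.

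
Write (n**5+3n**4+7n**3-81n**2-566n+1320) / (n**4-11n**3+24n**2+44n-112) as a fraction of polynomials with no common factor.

(n**3+9n**2+53n+165)/(n**2-5n-14)

By polynomial division,
  n**5+3n**4+7n**3-81n**2-566n+1320 = (n+14)(n**4-11n**3+24n**2+44n-112) + (137n**3-461n**2-1070n+2888)
  n**4-11n**3+24n**2+44n-112 = ((1/137)n-1046/18769)(137n**3-461n**2-1070n+2888) + ((114840/18769)n**2-(689040/18769)n+918720/18769)
  137n**3-461n**2-1070n+2888 = ((2571353/114840)n+6775609/114840)((114840/18769)n**2-(689040/18769)n+918720/18769) + (0)
Last nonzero remainder: (114840/18769)n**2-(689040/18769)n+918720/18769. Dividing through by 114840/18769 gives the monic gcd n**2-6n+8.
Cancel n**2-6n+8 from numerator and denominator to get the reduced form.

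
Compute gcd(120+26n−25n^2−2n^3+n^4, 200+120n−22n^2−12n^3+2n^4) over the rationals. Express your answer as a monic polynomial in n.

−10−3n+n^2

By polynomial division,
  n^4−2n^3−25n^2+26n+120 = (1/2)(2n^4−12n^3−22n^2+120n+200) + (4n^3−14n^2−34n+20)
  2n^4−12n^3−22n^2+120n+200 = ((1/2)n−5/4)(4n^3−14n^2−34n+20) + (−(45/2)n^2+(135/2)n+225)
  4n^3−14n^2−34n+20 = (−(8/45)n+4/45)(−(45/2)n^2+(135/2)n+225) + (0)
Last nonzero remainder: −(45/2)n^2+(135/2)n+225. Dividing through by −45/2 gives the monic gcd n^2−3n−10.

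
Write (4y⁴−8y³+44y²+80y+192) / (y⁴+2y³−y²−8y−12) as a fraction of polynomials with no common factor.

(4y²−16y+64)/(y²−4)

Repeated division with remainder:
  4y⁴−8y³+44y²+80y+192 = (4)(y⁴+2y³−y²−8y−12) + (−16y³+48y²+112y+240)
  y⁴+2y³−y²−8y−12 = (−(1/16)y−5/16)(−16y³+48y²+112y+240) + (21y²+42y+63)
  −16y³+48y²+112y+240 = (−(16/21)y+80/21)(21y²+42y+63) + (0)
Last nonzero remainder: 21y²+42y+63. Dividing through by 21 gives the monic gcd y²+2y+3.
Cancel y²+2y+3 from numerator and denominator to get the reduced form.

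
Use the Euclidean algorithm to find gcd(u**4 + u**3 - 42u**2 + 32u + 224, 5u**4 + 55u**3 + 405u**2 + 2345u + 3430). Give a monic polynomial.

Apply the Euclidean algorithm:
  u**4 + u**3 - 42u**2 + 32u + 224 = (1/5)(5u**4 + 55u**3 + 405u**2 + 2345u + 3430) + (-10u**3 - 123u**2 - 437u - 462)
  5u**4 + 55u**3 + 405u**2 + 2345u + 3430 = (-(1/2)u + 13/20)(-10u**3 - 123u**2 - 437u - 462) + ((5329/20)u**2 + (47961/20)u + 37303/10)
  -10u**3 - 123u**2 - 437u - 462 = (-(200/5329)u - 660/5329)((5329/20)u**2 + (47961/20)u + 37303/10) + (0)
Last nonzero remainder: (5329/20)u**2 + (47961/20)u + 37303/10. Dividing through by 5329/20 gives the monic gcd u**2 + 9u + 14.

u**2 + 9u + 14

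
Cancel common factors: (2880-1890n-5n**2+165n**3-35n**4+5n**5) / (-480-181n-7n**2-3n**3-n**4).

(-30+25n-5n**2)/(5+n)

Repeated division with remainder:
  5n**5-35n**4+165n**3-5n**2-1890n+2880 = (-5n+50)(-n**4-3n**3-7n**2-181n-480) + (280n**3-560n**2+4760n+26880)
  -n**4-3n**3-7n**2-181n-480 = (-(1/280)n-1/56)(280n**3-560n**2+4760n+26880) + (0)
Last nonzero remainder: 280n**3-560n**2+4760n+26880. Dividing through by 280 gives the monic gcd n**3-2n**2+17n+96.
Cancel n**3-2n**2+17n+96 from numerator and denominator to get the reduced form.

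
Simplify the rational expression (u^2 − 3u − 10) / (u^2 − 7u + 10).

(u + 2)/(u − 2)

Apply the Euclidean algorithm:
  u^2 − 3u − 10 = (u^2 − 7u + 10) + (4u − 20)
  u^2 − 7u + 10 = ((1/4)u − 1/2)(4u − 20) + (0)
Last nonzero remainder: 4u − 20. Dividing through by 4 gives the monic gcd u − 5.
Cancel u − 5 from numerator and denominator to get the reduced form.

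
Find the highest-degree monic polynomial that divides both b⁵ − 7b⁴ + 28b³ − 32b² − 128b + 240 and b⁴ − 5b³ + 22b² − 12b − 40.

By polynomial division,
  b⁵ − 7b⁴ + 28b³ − 32b² − 128b + 240 = (b − 2)(b⁴ − 5b³ + 22b² − 12b − 40) + (−4b³ + 24b² − 112b + 160)
  b⁴ − 5b³ + 22b² − 12b − 40 = (−(1/4)b − 1/4)(−4b³ + 24b² − 112b + 160) + (0)
Last nonzero remainder: −4b³ + 24b² − 112b + 160. Dividing through by −4 gives the monic gcd b³ − 6b² + 28b − 40.

b³ − 6b² + 28b − 40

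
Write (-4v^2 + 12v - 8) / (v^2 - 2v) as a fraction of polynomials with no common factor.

(-4v + 4)/(v)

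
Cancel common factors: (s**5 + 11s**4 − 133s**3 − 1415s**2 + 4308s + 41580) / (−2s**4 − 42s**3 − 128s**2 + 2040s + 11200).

Repeated division with remainder:
  s**5 + 11s**4 − 133s**3 − 1415s**2 + 4308s + 41580 = (−(1/2)s + 5)(−2s**4 − 42s**3 − 128s**2 + 2040s + 11200) + (13s**3 + 245s**2 − 292s − 14420)
  −2s**4 − 42s**3 − 128s**2 + 2040s + 11200 = (−(2/13)s − 56/169)(13s**3 + 245s**2 − 292s − 14420) + (−(15504/169)s**2 − (46512/169)s + 1085280/169)
  13s**3 + 245s**2 − 292s − 14420 = (−(2197/15504)s − 17407/7752)(−(15504/169)s**2 − (46512/169)s + 1085280/169) + (0)
Last nonzero remainder: −(15504/169)s**2 − (46512/169)s + 1085280/169. Dividing through by −15504/169 gives the monic gcd s**2 + 3s − 70.
Cancel s**2 + 3s − 70 from numerator and denominator to get the reduced form.

(−s**3 − 8s**2 + 87s + 594)/(2s**2 + 36s + 160)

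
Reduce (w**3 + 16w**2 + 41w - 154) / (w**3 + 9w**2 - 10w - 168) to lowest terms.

Repeated division with remainder:
  w**3 + 16w**2 + 41w - 154 = (w**3 + 9w**2 - 10w - 168) + (7w**2 + 51w + 14)
  w**3 + 9w**2 - 10w - 168 = ((1/7)w + 12/49)(7w**2 + 51w + 14) + (-(1200/49)w - 1200/7)
  7w**2 + 51w + 14 = (-(343/1200)w - 49/600)(-(1200/49)w - 1200/7) + (0)
Last nonzero remainder: -(1200/49)w - 1200/7. Dividing through by -1200/49 gives the monic gcd w + 7.
Cancel w + 7 from numerator and denominator to get the reduced form.

(w**2 + 9w - 22)/(w**2 + 2w - 24)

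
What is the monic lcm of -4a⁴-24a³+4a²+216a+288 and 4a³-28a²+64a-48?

a⁶+2a⁵-21a⁴-26a³+140a²+72a-288

Repeated division with remainder:
  -4a⁴-24a³+4a²+216a+288 = (-a-13)(4a³-28a²+64a-48) + (-296a²+1000a-336)
  4a³-28a²+64a-48 = (-(1/74)a+67/1369)(-296a²+1000a-336) + ((14400/1369)a-43200/1369)
  -296a²+1000a-336 = (-(50653/1800)a+9583/900)((14400/1369)a-43200/1369) + (0)
Last nonzero remainder: (14400/1369)a-43200/1369. Dividing through by 14400/1369 gives the monic gcd a-3.
Then lcm(f, g) = f·g / gcd(f, g); expanding and making the result monic gives the answer.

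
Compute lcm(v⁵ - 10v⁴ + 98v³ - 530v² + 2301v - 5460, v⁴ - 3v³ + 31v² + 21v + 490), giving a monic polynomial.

v⁷ - 7v⁶ + 82v⁵ - 376v⁴ + 2083v³ - 5977v² + 15834v - 76440

Euclidean algorithm in ℚ[v]:
  v⁵ - 10v⁴ + 98v³ - 530v² + 2301v - 5460 = (v - 7)(v⁴ - 3v³ + 31v² + 21v + 490) + (46v³ - 334v² + 1958v - 2030)
  v⁴ - 3v³ + 31v² + 21v + 490 = ((1/46)v + 49/529)(46v³ - 334v² + 1958v - 2030) + ((10248/529)v² - (61488/529)v + 358680/529)
  46v³ - 334v² + 1958v - 2030 = ((12167/5124)v - 15341/5124)((10248/529)v² - (61488/529)v + 358680/529) + (0)
Last nonzero remainder: (10248/529)v² - (61488/529)v + 358680/529. Dividing through by 10248/529 gives the monic gcd v² - 6v + 35.
Then lcm(f, g) = f·g / gcd(f, g); expanding and making the result monic gives the answer.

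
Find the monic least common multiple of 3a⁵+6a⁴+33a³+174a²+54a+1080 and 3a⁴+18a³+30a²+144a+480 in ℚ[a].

a⁶+6a⁵+19a⁴+102a³+250a²+432a+1440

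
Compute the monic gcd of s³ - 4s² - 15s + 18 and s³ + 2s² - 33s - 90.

s² - 3s - 18

Repeated division with remainder:
  s³ - 4s² - 15s + 18 = (s³ + 2s² - 33s - 90) + (-6s² + 18s + 108)
  s³ + 2s² - 33s - 90 = (-(1/6)s - 5/6)(-6s² + 18s + 108) + (0)
Last nonzero remainder: -6s² + 18s + 108. Dividing through by -6 gives the monic gcd s² - 3s - 18.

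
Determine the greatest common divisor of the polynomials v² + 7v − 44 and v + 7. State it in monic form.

1

By polynomial division,
  v² + 7v − 44 = (v)(v + 7) + (−44)
  v + 7 = (−(1/44)v − 7/44)(−44) + (0)
The last nonzero remainder is the constant −44, so the polynomials are coprime and gcd = 1.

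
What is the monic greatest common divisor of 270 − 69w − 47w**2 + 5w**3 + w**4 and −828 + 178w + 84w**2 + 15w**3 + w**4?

−18 + 7w + w**2

Apply the Euclidean algorithm:
  w**4 + 5w**3 − 47w**2 − 69w + 270 = (w**4 + 15w**3 + 84w**2 + 178w − 828) + (−10w**3 − 131w**2 − 247w + 1098)
  w**4 + 15w**3 + 84w**2 + 178w − 828 = (−(1/10)w − 19/100)(−10w**3 − 131w**2 − 247w + 1098) + ((3441/100)w**2 + (24087/100)w − 30969/50)
  −10w**3 − 131w**2 − 247w + 1098 = (−(1000/3441)w − 6100/3441)((3441/100)w**2 + (24087/100)w − 30969/50) + (0)
Last nonzero remainder: (3441/100)w**2 + (24087/100)w − 30969/50. Dividing through by 3441/100 gives the monic gcd w**2 + 7w − 18.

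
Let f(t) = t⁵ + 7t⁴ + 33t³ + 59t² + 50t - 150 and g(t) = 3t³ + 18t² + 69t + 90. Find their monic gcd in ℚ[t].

t² + 4t + 15

Repeated division with remainder:
  t⁵ + 7t⁴ + 33t³ + 59t² + 50t - 150 = ((1/3)t² + (1/3)t + 4/3)(3t³ + 18t² + 69t + 90) + (-18t² - 72t - 270)
  3t³ + 18t² + 69t + 90 = (-(1/6)t - 1/3)(-18t² - 72t - 270) + (0)
Last nonzero remainder: -18t² - 72t - 270. Dividing through by -18 gives the monic gcd t² + 4t + 15.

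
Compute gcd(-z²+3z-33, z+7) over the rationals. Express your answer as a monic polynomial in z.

1

By polynomial division,
  -z²+3z-33 = (-z+10)(z+7) + (-103)
  z+7 = (-(1/103)z-7/103)(-103) + (0)
The last nonzero remainder is the constant -103, so the polynomials are coprime and gcd = 1.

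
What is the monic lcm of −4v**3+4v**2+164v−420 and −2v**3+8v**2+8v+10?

v**5−41v**3+63v**2+64v+105

Euclidean algorithm in ℚ[v]:
  −4v**3+4v**2+164v−420 = (2)(−2v**3+8v**2+8v+10) + (−12v**2+148v−440)
  −2v**3+8v**2+8v+10 = ((1/6)v+25/18)(−12v**2+148v−440) + (−(1118/9)v+5590/9)
  −12v**2+148v−440 = ((54/559)v−396/559)(−(1118/9)v+5590/9) + (0)
Last nonzero remainder: −(1118/9)v+5590/9. Dividing through by −1118/9 gives the monic gcd v−5.
Then lcm(f, g) = f·g / gcd(f, g); expanding and making the result monic gives the answer.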